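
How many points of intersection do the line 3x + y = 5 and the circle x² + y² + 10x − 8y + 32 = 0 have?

0

Substituting the line into the circle gives 10x² + 4x + 17 = 0.
Δ = 16 − 680 = −664.
No real roots: the line does not meet the circle.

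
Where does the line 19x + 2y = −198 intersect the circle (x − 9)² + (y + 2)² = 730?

Substitute y = (−198 − 19x)/2:
365x² + 7300x + 35040 = 0  ⟹  x² + 20x + 96 = 0
x = −8 or x = −12, giving (−8, −23) and (−12, 15).

(−12, 15) and (−8, −23)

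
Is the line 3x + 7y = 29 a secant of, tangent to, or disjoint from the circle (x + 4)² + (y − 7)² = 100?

secant

Centre (−4, 7), r² = 100. Distance² from centre to line = (8)²/58 = 32/29.
Since d² < r², the line cuts the circle twice.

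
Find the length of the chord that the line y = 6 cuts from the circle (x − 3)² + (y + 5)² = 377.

32

Substitute y = 6:
x² − 6x − 247 = 0
x = 19 or x = −13, giving (19, 6) and (−13, 6).
|(19, 6) − (−13, 6)| = √((32)² + (0)²) = 32.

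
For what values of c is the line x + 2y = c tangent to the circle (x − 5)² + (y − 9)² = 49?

c = 23 ± 7√5

The line touches the circle iff its distance from (5, 9) is 7:
|1·5 + 2·9 − c| / √5 = 7
|c − (23)| = 7√5.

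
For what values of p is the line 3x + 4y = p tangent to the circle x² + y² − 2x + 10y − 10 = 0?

p = −47 or p = 13

The line touches the circle iff its distance from (1, −5) is 6:
|3·1 + 4·(−5) − p| / √25 = 6
|p − (−17)| = 6·5, so p = 13 or p = −47.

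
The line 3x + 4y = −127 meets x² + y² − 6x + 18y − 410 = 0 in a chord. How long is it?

20

Centre (3, −9), r² = 500. Perpendicular distance d from centre to line = |100| / √25 = 100/√25.
Chord = 2√(r² − d²) = 2·√(100) = 20.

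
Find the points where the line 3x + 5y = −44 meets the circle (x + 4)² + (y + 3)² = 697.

From the line, y = (−44 − 3x)/5. Substituting:
34x² + 374x − 16184 = 0  ⟹  x² + 11x − 476 = 0
x = 17 or x = −28, giving (17, −19) and (−28, 8).

(−28, 8) and (17, −19)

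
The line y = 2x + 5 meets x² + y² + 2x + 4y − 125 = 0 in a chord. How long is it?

The distance from (−1, −2) to the line is 5/√5, and r² = 130.
Chord = 2√(r² − d²) = 2·√(125) = 10√5.

10√5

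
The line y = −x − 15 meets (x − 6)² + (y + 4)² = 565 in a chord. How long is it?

29√2

The distance from (6, −4) to the line is 17/√2, and r² = 565.
Half the chord is √(r² − d²) = √(841/2), so the full chord is 29√2.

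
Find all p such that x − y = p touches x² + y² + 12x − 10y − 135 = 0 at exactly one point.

p = −11 ± 14√2

Tangency holds when the distance from the centre (−6, 5) to the line equals the radius 14:
|1·(−6) − 1·5 − p| / √2 = 14
|p − (−11)| = 14√2.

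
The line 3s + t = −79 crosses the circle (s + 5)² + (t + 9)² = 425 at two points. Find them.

Express t = −3s − 79 and substitute into the circle:
10s² + 430s + 4500 = 0  ⟹  s² + 43s + 450 = 0
s = −18 or s = −25, giving (−18, −25) and (−25, −4).

(−25, −4) and (−18, −25)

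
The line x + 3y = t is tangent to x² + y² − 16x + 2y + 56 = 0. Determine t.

The line touches the circle iff its distance from (8, −1) is 3:
|1·8 + 3·(−1) − t| / √10 = 3
|t − (5)| = 3√10.

t = 5 ± 3√10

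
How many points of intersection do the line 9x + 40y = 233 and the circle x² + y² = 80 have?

Centre (0, 0), r² = 80. Distance² from centre to line = (−233)²/1681 = 54289/1681.
Since d² < r², the line cuts the circle twice.

2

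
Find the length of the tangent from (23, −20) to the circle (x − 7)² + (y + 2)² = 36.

4√34

With centre O = (7, −2), |OP|² = 580 and r² = 36.
Power of the point: PT² = |PO|² − r² = 544, so PT = 4√34.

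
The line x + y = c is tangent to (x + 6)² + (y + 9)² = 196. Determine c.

Tangency holds when the distance from the centre (−6, −9) to the line equals the radius 14:
|1·(−6) + 1·(−9) − c| / √2 = 14
|c − (−15)| = 14√2.

c = −15 ± 14√2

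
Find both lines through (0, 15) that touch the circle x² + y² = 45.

Let a tangent through (0, 15) have slope m. Its distance from (0, 0) must equal 3√5:
(0m − (−15))² = 45(m² + 1)
m² − 4 = 0, so m = −2 or m = 2.
Through (0, 15) these give 2x + y = 15 and 2x − y = −15.

2x + y = 15 and 2x − y = −15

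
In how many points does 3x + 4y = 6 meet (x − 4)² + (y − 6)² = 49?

d² = (3·4 + 4·6 − (6))²/25 = 36; r² = 49.
Since d² < r², the line cuts the circle twice.

2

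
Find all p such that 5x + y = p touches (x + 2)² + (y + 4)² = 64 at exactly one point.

Tangency holds when the distance from the centre (−2, −4) to the line equals the radius 8:
|5·(−2) + 1·(−4) − p| / √26 = 8
|p − (−14)| = 8√26.

p = −14 ± 8√26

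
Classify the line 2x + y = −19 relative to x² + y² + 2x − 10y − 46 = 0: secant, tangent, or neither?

neither

d² = (2·(−1) + 1·5 − (−19))²/5 = 484/5; r² = 72.
Since d² > r², the line lies outside the circle.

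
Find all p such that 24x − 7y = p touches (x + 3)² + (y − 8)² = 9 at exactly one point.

For a tangent, require d(centre, line) = r = 3.
|24·(−3) − 7·8 − p| / √625 = 3
|p − (−128)| = 3·25, so p = −53 or p = −203.

p = −203 or p = −53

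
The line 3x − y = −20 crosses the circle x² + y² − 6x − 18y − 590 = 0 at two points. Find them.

(−11, −13) and (5, 35)

From the line, y = 3x + 20. Substituting:
10x² + 60x − 550 = 0  ⟹  x² + 6x − 55 = 0
x = 5 or x = −11, giving (5, 35) and (−11, −13).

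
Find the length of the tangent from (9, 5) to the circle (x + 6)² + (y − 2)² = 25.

The centre is (−6, 2) and r = 5. The square of the distance from P to the centre is 225 + 9 = 234.
By the tangent–radius right angle, tangent length = √(|PO|² − r²) = √209.

√209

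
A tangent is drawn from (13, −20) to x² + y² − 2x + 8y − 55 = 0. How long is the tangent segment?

With centre O = (1, −4), |OP|² = 400 and r² = 72.
Power of the point: PT² = |PO|² − r² = 328, so PT = 2√82.

2√82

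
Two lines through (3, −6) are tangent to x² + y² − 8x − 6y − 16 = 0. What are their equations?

Write the tangent as mx − y + (−6 − m·(3)) = 0 and set its distance from the centre to √41:
(1m − (9))² = 41(m² + 1)
20m² + 9m − 20 = 0, so m = −5/4 or m = 4/5.
Through (3, −6) these give 5x + 4y = −9 and 4x − 5y = 42.

5x + 4y = −9 and 4x − 5y = 42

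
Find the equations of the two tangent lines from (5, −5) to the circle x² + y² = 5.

Write the tangent as mx − y + (−5 − m·(5)) = 0 and set its distance from the centre to √5:
[m·(−5) − (5)]² = 5(m² + 1)
2m² + 5m + 2 = 0, so m = −2 or m = −1/2.
With m = −2: 2x + y = 5. With m = −1/2: x + 2y = −5.

2x + y = 5 and x + 2y = −5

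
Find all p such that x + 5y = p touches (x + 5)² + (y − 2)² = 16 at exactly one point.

p = 5 ± 4√26

The line touches the circle iff its distance from (−5, 2) is 4:
|1·(−5) + 5·2 − p| / √26 = 4
|p − (5)| = 4√26.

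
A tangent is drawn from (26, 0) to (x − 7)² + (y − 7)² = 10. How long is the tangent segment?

With centre O = (7, 7), |OP|² = 410 and r² = 10.
Power of the point: PT² = |PO|² − r² = 400, so PT = 20.

20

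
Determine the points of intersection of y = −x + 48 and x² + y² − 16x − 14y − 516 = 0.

(18, 30) and (31, 17)

Substitute y = −x + 48:
2x² − 98x + 1116 = 0  ⟹  x² − 49x + 558 = 0
x = 31 or x = 18, giving (31, 17) and (18, 30).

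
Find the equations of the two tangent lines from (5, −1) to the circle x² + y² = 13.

2x − 3y = 13 and 3x + 2y = 13

Let a tangent through (5, −1) have slope m. Its distance from (0, 0) must equal √13:
(−5m − (1))² = 13(m² + 1)
6m² + 5m − 6 = 0, so m = 2/3 or m = −3/2.
With m = 2/3: 2x − 3y = 13. With m = −3/2: 3x + 2y = 13.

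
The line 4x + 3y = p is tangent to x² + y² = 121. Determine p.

Tangency holds when the distance from the centre (0, 0) to the line equals the radius 11:
|4·0 + 3·0 − p| / √25 = 11
|p| = 11·5, so p = 55 or p = −55.

p = −55 or p = 55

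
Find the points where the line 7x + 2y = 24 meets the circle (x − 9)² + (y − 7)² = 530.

(−4, 26) and (8, −16)

Substitute y = (24 − 7x)/2:
53x² − 212x − 1696 = 0  ⟹  x² − 4x − 32 = 0
x = 8 or x = −4, giving (8, −16) and (−4, 26).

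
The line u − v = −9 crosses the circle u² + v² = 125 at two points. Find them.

(−11, −2) and (2, 11)

Substitute v = u + 9:
2u² + 18u − 44 = 0  ⟹  u² + 9u − 22 = 0
u = 2 or u = −11, giving (2, 11) and (−11, −2).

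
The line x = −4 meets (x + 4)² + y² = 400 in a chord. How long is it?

The line gives x = −4. Substituting into the circle:
y² − 400 = 0
y = 20 or y = −20, giving (−4, 20) and (−4, −20).
|(−4, 20) − (−4, −20)| = √((0)² + (40)²) = 40.

40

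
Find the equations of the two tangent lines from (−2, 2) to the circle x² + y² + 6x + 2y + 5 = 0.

x − 2y = −6 and 2x + y = −2

Write the tangent as mx − y + (2 − m·(−2)) = 0 and set its distance from the centre to √5:
(−1m − (−3))² = 5(m² + 1)
2m² + 3m − 2 = 0, so m = 1/2 or m = −2.
With m = 1/2: x − 2y = −6. With m = −2: 2x + y = −2.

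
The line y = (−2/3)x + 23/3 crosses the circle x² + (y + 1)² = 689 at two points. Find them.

From the line, y = (23 − 2x)/3. Substituting:
13x² − 104x − 5525 = 0  ⟹  x² − 8x − 425 = 0
x = 25 or x = −17, giving (25, −9) and (−17, 19).

(−17, 19) and (25, −9)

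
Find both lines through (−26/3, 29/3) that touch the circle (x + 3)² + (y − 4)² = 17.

Write the tangent as mx − y + (29/3 − m·(−26/3)) = 0 and set its distance from the centre to √17:
(17/3m − (−17/3))² = 17(m² + 1)
4m² + 17m + 4 = 0, so m = −4 or m = −1/4.
Through (−26/3, 29/3) these give 4x + y = −25 and x + 4y = 30.

4x + y = −25 and x + 4y = 30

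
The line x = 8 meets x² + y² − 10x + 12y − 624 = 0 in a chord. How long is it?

The line gives x = 8. Substituting into the circle:
y² + 12y − 640 = 0
y = 20 or y = −32, giving (8, 20) and (8, −32).
Chord length = distance between (8, 20) and (8, −32) = √2704 = 52.

52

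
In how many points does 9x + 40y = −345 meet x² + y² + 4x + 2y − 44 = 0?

1

d² = (9·(−2) + 40·(−1) − (−345))²/1681 = 49; r² = 49.
Since d² = r², the line is tangent.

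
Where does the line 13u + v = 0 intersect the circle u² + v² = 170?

(−1, 13) and (1, −13)

Express v = −13u and substitute into the circle:
170u² − 170 = 0  ⟹  u² − 1 = 0
u = 1 or u = −1, giving (1, −13) and (−1, 13).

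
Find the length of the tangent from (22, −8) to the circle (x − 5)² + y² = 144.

√209

The centre is (5, 0) and r = 12. The square of the distance from P to the centre is 289 + 64 = 353.
By the tangent–radius right angle, tangent length = √(|PO|² − r²) = √209.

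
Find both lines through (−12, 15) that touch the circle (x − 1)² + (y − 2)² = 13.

3x + 2y = −6 and 2x + 3y = 21

Write the tangent as mx − y + (15 − m·(−12)) = 0 and set its distance from the centre to √13:
[m·(13) − (−13)]² = 13(m² + 1)
6m² + 13m + 6 = 0, so m = −3/2 or m = −2/3.
Through (−12, 15) these give 3x + 2y = −6 and 2x + 3y = 21.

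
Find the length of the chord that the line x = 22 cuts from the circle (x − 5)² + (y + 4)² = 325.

The distance from (5, −4) to the line is 17, and r² = 325.
Half the chord is √(r² − d²) = √(36), so the full chord is 12.

12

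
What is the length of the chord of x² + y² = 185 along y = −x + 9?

17√2

Express y = −x + 9 and substitute into the circle:
2x² − 18x − 104 = 0  ⟹  x² − 9x − 52 = 0
x = 13 or x = −4, giving (13, −4) and (−4, 13).
|(13, −4) − (−4, 13)| = √((17)² + (−17)²) = 17√2.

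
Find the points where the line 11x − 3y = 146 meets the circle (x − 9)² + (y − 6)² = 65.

Substitute y = (−146 + 11x)/3:
130x² − 3770x + 27040 = 0  ⟹  x² − 29x + 208 = 0
x = 16 or x = 13, giving (16, 10) and (13, −1).

(13, −1) and (16, 10)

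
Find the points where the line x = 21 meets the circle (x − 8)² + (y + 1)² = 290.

(21, −12) and (21, 10)

The line gives x = 21. Substituting into the circle:
y² + 2y − 120 = 0
y = 10 or y = −12, giving (21, 10) and (21, −12).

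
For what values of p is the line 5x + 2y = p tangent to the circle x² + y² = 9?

p = ±3√29

The line touches the circle iff its distance from (0, 0) is 3:
|5·0 + 2·0 − p| / √29 = 3
|p| = 3√29.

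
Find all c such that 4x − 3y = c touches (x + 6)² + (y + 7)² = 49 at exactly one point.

c = −38 or c = 32

The line touches the circle iff its distance from (−6, −7) is 7:
|4·(−6) − 3·(−7) − c| / √25 = 7
|c − (−3)| = 7·5, so c = 32 or c = −38.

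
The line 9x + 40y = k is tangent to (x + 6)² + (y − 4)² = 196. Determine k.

For a tangent, require d(centre, line) = r = 14.
|9·(−6) + 40·4 − k| / √1681 = 14
|k − (106)| = 14·41, so k = 680 or k = −468.

k = −468 or k = 680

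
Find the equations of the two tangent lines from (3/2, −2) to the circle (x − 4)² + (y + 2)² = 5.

A line y − (−2) = m(x − (3/2)) is tangent when its distance from (4, −2) is √5:
(5/2m − (0))² = 5(m² + 1)
m² − 4 = 0, so m = 2 or m = −2.
With m = 2: 2x − y = 5. With m = −2: 2x + y = 1.

2x − y = 5 and 2x + y = 1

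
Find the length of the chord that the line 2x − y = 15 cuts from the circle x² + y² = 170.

10√5

Substitute y = 2x − 15:
5x² − 60x + 55 = 0  ⟹  x² − 12x + 11 = 0
x = 11 or x = 1, giving (11, 7) and (1, −13).
Chord length = distance between (11, 7) and (1, −13) = √500 = 10√5.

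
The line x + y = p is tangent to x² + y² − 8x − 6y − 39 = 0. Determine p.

For a tangent, require d(centre, line) = r = 8.
|1·4 + 1·3 − p| / √2 = 8
|p − (7)| = 8√2.

p = 7 ± 8√2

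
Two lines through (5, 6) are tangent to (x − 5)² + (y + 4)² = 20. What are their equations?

2x − y = 4 and 2x + y = 16

Let a tangent through (5, 6) have slope m. Its distance from (5, −4) must equal 2√5:
[m·(0) − (−10)]² = 20(m² + 1)
m² − 4 = 0, so m = 2 or m = −2.
With m = 2: 2x − y = 4. With m = −2: 2x + y = 16.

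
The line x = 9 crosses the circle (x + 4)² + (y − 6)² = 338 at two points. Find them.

(9, −7) and (9, 19)

The line gives x = 9. Substituting into the circle:
y² − 12y − 133 = 0
y = 19 or y = −7, giving (9, 19) and (9, −7).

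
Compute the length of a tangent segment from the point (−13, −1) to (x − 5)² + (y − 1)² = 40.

12√2

The centre is (5, 1) and r = 2√10. The square of the distance from P to the centre is 324 + 4 = 328.
The tangent meets the radius at right angles, so tangent² = |PO|² − r² = 328 − 40 = 288.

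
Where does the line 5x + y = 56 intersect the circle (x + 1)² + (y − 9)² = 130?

(8, 16) and (10, 6)

From the line, y = −5x + 56. Substituting:
26x² − 468x + 2080 = 0  ⟹  x² − 18x + 80 = 0
x = 10 or x = 8, giving (10, 6) and (8, 16).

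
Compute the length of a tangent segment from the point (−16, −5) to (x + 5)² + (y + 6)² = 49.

√73

The centre is (−5, −6) and r = 7. The square of the distance from P to the centre is 121 + 1 = 122.
Power of the point: PT² = |PO|² − r² = 73, so PT = √73.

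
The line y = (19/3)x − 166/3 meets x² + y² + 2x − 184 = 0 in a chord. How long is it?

Express y = (−166 + 19x)/3 and substitute into the circle:
370x² − 6290x + 25900 = 0  ⟹  x² − 17x + 70 = 0
x = 10 or x = 7, giving (10, 8) and (7, −11).
|(10, 8) − (7, −11)| = √((3)² + (19)²) = √370.

√370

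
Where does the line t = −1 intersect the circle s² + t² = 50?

(−7, −1) and (7, −1)

Express t = −1 and substitute into the circle:
s² − 49 = 0
s = 7 or s = −7, giving (7, −1) and (−7, −1).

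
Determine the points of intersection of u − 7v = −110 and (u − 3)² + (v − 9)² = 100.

(−5, 15) and (9, 17)

From the line, v = (110 + u)/7. Substituting:
50u² − 200u − 2250 = 0  ⟹  u² − 4u − 45 = 0
u = 9 or u = −5, giving (9, 17) and (−5, 15).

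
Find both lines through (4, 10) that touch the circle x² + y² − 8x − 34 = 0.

A line y − (10) = m(x − (4)) is tangent when its distance from (4, 0) is 5√2:
(0m − (−10))² = 50(m² + 1)
m² − 1 = 0, so m = −1 or m = 1.
Through (4, 10) these give x + y = 14 and x − y = −6.

x + y = 14 and x − y = −6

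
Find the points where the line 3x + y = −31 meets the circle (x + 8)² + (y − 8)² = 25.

(−13, 8) and (−12, 5)

Express y = −3x − 31 and substitute into the circle:
10x² + 250x + 1560 = 0  ⟹  x² + 25x + 156 = 0
x = −12 or x = −13, giving (−12, 5) and (−13, 8).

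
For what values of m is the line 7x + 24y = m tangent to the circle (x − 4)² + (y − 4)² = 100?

Tangency holds when the distance from the centre (4, 4) to the line equals the radius 10:
|7·4 + 24·4 − m| / √625 = 10
|m − (124)| = 10·25, so m = 374 or m = −126.

m = −126 or m = 374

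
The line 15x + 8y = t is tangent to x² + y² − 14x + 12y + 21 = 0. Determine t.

t = −79 or t = 193

Tangency holds when the distance from the centre (7, −6) to the line equals the radius 8:
|15·7 + 8·(−6) − t| / √289 = 8
|t − (57)| = 8·17, so t = 193 or t = −79.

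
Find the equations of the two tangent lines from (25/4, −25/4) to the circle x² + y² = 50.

7x − y = 50 and x − 7y = 50

A line y − (−25/4) = m(x − (25/4)) is tangent when its distance from (0, 0) is 5√2:
(−25/4m − (25/4))² = 50(m² + 1)
7m² − 50m + 7 = 0, so m = 7 or m = 1/7.
With m = 7: 7x − y = 50. With m = 1/7: x − 7y = 50.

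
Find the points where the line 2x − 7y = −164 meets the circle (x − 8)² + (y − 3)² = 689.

Express y = (164 + 2x)/7 and substitute into the circle:
53x² − 212x − 10176 = 0  ⟹  x² − 4x − 192 = 0
x = 16 or x = −12, giving (16, 28) and (−12, 20).

(−12, 20) and (16, 28)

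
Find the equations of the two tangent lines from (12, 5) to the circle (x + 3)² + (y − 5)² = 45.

x + 2y = 22 and x − 2y = 2

Write the tangent as mx − y + (5 − m·(12)) = 0 and set its distance from the centre to 3√5:
(−15m − (0))² = 45(m² + 1)
4m² − 1 = 0, so m = −1/2 or m = 1/2.
Through (12, 5) these give x + 2y = 22 and x − 2y = 2.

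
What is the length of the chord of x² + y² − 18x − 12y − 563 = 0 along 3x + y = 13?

16√10

The distance from (9, 6) to the line is 20/√10, and r² = 680.
Half the chord is √(r² − d²) = √(640), so the full chord is 16√10.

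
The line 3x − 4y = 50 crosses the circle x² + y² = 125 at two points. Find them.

(2, −11) and (10, −5)

Express y = (−50 + 3x)/4 and substitute into the circle:
25x² − 300x + 500 = 0  ⟹  x² − 12x + 20 = 0
x = 10 or x = 2, giving (10, −5) and (2, −11).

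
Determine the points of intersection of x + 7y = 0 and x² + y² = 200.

Express y = (−x)/7 and substitute into the circle:
50x² − 9800 = 0  ⟹  x² − 196 = 0
x = 14 or x = −14, giving (14, −2) and (−14, 2).

(−14, 2) and (14, −2)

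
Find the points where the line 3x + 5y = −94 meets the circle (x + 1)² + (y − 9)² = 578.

(−18, −8) and (−8, −14)

From the line, y = (−94 − 3x)/5. Substituting:
34x² + 884x + 4896 = 0  ⟹  x² + 26x + 144 = 0
x = −8 or x = −18, giving (−8, −14) and (−18, −8).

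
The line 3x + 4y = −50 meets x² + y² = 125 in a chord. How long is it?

10

Centre (0, 0), r² = 125. Perpendicular distance d from centre to line = |50| / √25 = 50/√25.
Chord = 2√(r² − d²) = 2·√(25) = 10.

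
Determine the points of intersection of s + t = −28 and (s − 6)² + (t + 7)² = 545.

(−17, −11) and (2, −30)

Express t = −s − 28 and substitute into the circle:
2s² + 30s − 68 = 0  ⟹  s² + 15s − 34 = 0
s = 2 or s = −17, giving (2, −30) and (−17, −11).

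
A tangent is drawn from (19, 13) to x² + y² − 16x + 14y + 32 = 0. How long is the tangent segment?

Centre (8, −7), r² = 81. |PO|² = (11)² + (20)² = 521.
The tangent meets the radius at right angles, so tangent² = |PO|² − r² = 521 − 81 = 440.

2√110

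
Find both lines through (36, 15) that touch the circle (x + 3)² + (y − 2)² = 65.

4x − 7y = 39 and x − 8y = −84

Let a tangent through (36, 15) have slope m. Its distance from (−3, 2) must equal √65:
[m·(−39) − (−13)]² = 65(m² + 1)
56m² − 39m + 4 = 0, so m = 4/7 or m = 1/8.
With m = 4/7: 4x − 7y = 39. With m = 1/8: x − 8y = −84.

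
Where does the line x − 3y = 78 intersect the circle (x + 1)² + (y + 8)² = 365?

Express y = (−78 + x)/3 and substitute into the circle:
10x² − 90x − 360 = 0  ⟹  x² − 9x − 36 = 0
x = 12 or x = −3, giving (12, −22) and (−3, −27).

(−3, −27) and (12, −22)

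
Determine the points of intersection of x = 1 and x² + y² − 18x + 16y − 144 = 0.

The line gives x = 1. Substituting into the circle:
y² + 16y − 161 = 0
y = 7 or y = −23, giving (1, 7) and (1, −23).

(1, −23) and (1, 7)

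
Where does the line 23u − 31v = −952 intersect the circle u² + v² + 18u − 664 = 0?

Substitute v = (952 + 23u)/31:
1490u² + 61090u + 268200 = 0  ⟹  u² + 41u + 180 = 0
u = −5 or u = −36, giving (−5, 27) and (−36, 4).

(−36, 4) and (−5, 27)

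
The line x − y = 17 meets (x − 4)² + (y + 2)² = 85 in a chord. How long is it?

7√2

Express y = x − 17 and substitute into the circle:
2x² − 38x + 156 = 0  ⟹  x² − 19x + 78 = 0
x = 13 or x = 6, giving (13, −4) and (6, −11).
|(13, −4) − (6, −11)| = √((7)² + (7)²) = 7√2.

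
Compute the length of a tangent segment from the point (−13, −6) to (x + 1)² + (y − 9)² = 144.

15

The centre is (−1, 9) and r = 12. The square of the distance from P to the centre is 144 + 225 = 369.
Power of the point: PT² = |PO|² − r² = 225, so PT = 15.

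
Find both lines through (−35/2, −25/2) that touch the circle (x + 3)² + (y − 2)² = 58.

3x − 7y = 35 and 7x − 3y = −85

Write the tangent as mx − y + (−25/2 − m·(−35/2)) = 0 and set its distance from the centre to √58:
[m·(29/2) − (29/2)]² = 58(m² + 1)
21m² − 58m + 21 = 0, so m = 3/7 or m = 7/3.
Through (−35/2, −25/2) these give 3x − 7y = 35 and 7x − 3y = −85.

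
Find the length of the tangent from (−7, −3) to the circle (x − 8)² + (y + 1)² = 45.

2√46

With centre O = (8, −1), |OP|² = 229 and r² = 45.
The tangent meets the radius at right angles, so tangent² = |PO|² − r² = 229 − 45 = 184.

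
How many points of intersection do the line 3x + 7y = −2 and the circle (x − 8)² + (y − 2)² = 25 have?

Substituting the line into the circle gives 58x² − 688x + 2167 = 0.
Δ = 473344 − 502744 = −29400.
No real roots: the line does not meet the circle.

0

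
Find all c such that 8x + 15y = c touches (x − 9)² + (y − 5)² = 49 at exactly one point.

c = 28 or c = 266

The line touches the circle iff its distance from (9, 5) is 7:
|8·9 + 15·5 − c| / √289 = 7
|c − (147)| = 7·17, so c = 266 or c = 28.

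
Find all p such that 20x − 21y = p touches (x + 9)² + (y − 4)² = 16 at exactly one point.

p = −380 or p = −148

Tangency holds when the distance from the centre (−9, 4) to the line equals the radius 4:
|20·(−9) − 21·4 − p| / √841 = 4
|p − (−264)| = 4·29, so p = −148 or p = −380.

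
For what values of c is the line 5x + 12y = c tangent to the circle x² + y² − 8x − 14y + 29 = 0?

c = 26 or c = 182

For a tangent, require d(centre, line) = r = 6.
|5·4 + 12·7 − c| / √169 = 6
|c − (104)| = 6·13, so c = 182 or c = 26.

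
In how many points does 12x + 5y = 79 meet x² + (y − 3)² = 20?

0

d² = (12·0 + 5·3 − (79))²/169 = 4096/169; r² = 20.
Since d² > r², the line lies outside the circle.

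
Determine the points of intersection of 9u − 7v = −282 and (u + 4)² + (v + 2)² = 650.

Substitute v = (282 + 9u)/7:
130u² + 5720u + 56550 = 0  ⟹  u² + 44u + 435 = 0
u = −15 or u = −29, giving (−15, 21) and (−29, 3).

(−29, 3) and (−15, 21)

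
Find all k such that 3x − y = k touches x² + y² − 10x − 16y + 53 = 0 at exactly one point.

The line touches the circle iff its distance from (5, 8) is 6:
|3·5 − 1·8 − k| / √10 = 6
|k − (7)| = 6√10.

k = 7 ± 6√10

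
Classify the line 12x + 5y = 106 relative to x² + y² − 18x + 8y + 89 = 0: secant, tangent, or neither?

secant

Centre (9, −4), r² = 8. Distance² from centre to line = (−18)²/169 = 324/169.
Since d² < r², the line cuts the circle twice.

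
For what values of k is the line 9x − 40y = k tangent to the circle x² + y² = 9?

Tangency holds when the distance from the centre (0, 0) to the line equals the radius 3:
|9·0 − 40·0 − k| / √1681 = 3
|k| = 3·41, so k = 123 or k = −123.

k = −123 or k = 123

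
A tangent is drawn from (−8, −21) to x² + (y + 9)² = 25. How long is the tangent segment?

The centre is (0, −9) and r = 5. The square of the distance from P to the centre is 64 + 144 = 208.
The tangent meets the radius at right angles, so tangent² = |PO|² − r² = 208 − 25 = 183.

√183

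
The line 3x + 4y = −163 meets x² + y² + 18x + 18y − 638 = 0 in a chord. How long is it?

From the line, y = (−163 − 3x)/4. Substituting:
25x² + 1050x + 4625 = 0  ⟹  x² + 42x + 185 = 0
x = −5 or x = −37, giving (−5, −37) and (−37, −13).
Chord length = distance between (−5, −37) and (−37, −13) = √1600 = 40.

40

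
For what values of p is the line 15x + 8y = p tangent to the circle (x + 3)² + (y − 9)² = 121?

p = −160 or p = 214

The line touches the circle iff its distance from (−3, 9) is 11:
|15·(−3) + 8·9 − p| / √289 = 11
|p − (27)| = 11·17, so p = 214 or p = −160.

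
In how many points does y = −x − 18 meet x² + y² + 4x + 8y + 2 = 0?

Substituting the line into the circle gives 2x² + 32x + 182 = 0.
Discriminant = (32)² − 4·2·(182) = −432 < 0.
No real roots: the line does not meet the circle.

0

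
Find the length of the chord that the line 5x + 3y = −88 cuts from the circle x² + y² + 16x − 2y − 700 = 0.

9√34

Substitute y = (−88 − 5x)/3:
34x² + 1054x + 1972 = 0  ⟹  x² + 31x + 58 = 0
x = −2 or x = −29, giving (−2, −26) and (−29, 19).
|(−2, −26) − (−29, 19)| = √((27)² + (−45)²) = 9√34.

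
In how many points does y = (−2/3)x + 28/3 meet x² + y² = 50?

Centre (0, 0), r² = 50. Distance² from centre to line = (−28)²/13 = 784/13.
Since d² > r², the line lies outside the circle.

0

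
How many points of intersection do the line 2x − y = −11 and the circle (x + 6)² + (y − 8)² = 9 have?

0

Substituting the line into the circle gives 5x² + 24x + 36 = 0.
Discriminant = (24)² − 4·5·(36) = −144 < 0.
No real roots: the line does not meet the circle.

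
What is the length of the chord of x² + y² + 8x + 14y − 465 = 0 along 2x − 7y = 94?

From the line, y = (−94 + 2x)/7. Substituting:
53x² + 212x − 23161 = 0  ⟹  x² + 4x − 437 = 0
x = 19 or x = −23, giving (19, −8) and (−23, −20).
|(19, −8) − (−23, −20)| = √((42)² + (12)²) = 6√53.

6√53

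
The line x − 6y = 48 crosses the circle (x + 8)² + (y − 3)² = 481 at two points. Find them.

Substitute y = (−48 + x)/6:
37x² + 444x − 10656 = 0  ⟹  x² + 12x − 288 = 0
x = 12 or x = −24, giving (12, −6) and (−24, −12).

(−24, −12) and (12, −6)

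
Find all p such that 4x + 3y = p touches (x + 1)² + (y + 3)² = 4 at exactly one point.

p = −23 or p = −3

The line touches the circle iff its distance from (−1, −3) is 2:
|4·(−1) + 3·(−3) − p| / √25 = 2
|p − (−13)| = 2·5, so p = −3 or p = −23.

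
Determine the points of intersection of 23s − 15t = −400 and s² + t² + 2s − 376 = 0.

(−20, −4) and (−5, 19)

Express t = (400 + 23s)/15 and substitute into the circle:
754s² + 18850s + 75400 = 0  ⟹  s² + 25s + 100 = 0
s = −5 or s = −20, giving (−5, 19) and (−20, −4).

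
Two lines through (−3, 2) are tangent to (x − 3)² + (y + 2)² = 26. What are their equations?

5x + y = −13 and x − 5y = −13

Let a tangent through (−3, 2) have slope m. Its distance from (3, −2) must equal √26:
(6m − (−4))² = 26(m² + 1)
5m² + 24m − 5 = 0, so m = −5 or m = 1/5.
Through (−3, 2) these give 5x + y = −13 and x − 5y = −13.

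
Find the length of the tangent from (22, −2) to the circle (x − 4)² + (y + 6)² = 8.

2√83

With centre O = (4, −6), |OP|² = 340 and r² = 8.
The tangent meets the radius at right angles, so tangent² = |PO|² − r² = 340 − 8 = 332.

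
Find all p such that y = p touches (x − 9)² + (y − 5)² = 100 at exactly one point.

p = −5 or p = 15

For a tangent, require d(centre, line) = r = 10.
|0·9 + 1·5 − p| / √1 = 10
|p − (5)| = 10, so p = 15 or p = −5.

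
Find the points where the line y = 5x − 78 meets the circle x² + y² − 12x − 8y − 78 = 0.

(15, −3) and (17, 7)

Express y = 5x − 78 and substitute into the circle:
26x² − 832x + 6630 = 0  ⟹  x² − 32x + 255 = 0
x = 17 or x = 15, giving (17, 7) and (15, −3).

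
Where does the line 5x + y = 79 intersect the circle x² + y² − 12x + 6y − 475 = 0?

(12, 19) and (20, −21)

From the line, y = −5x + 79. Substituting:
26x² − 832x + 6240 = 0  ⟹  x² − 32x + 240 = 0
x = 20 or x = 12, giving (20, −21) and (12, 19).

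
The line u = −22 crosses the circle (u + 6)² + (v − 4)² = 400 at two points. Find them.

The line gives u = −22. Substituting into the circle:
v² − 8v − 128 = 0
v = 16 or v = −8, giving (−22, 16) and (−22, −8).

(−22, −8) and (−22, 16)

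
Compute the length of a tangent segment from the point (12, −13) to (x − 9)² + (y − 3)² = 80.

√185

Centre (9, 3), r² = 80. |PO|² = (3)² + (−16)² = 265.
The tangent meets the radius at right angles, so tangent² = |PO|² − r² = 265 − 80 = 185.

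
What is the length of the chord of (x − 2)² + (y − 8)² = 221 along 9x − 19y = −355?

The distance from (2, 8) to the line is 221/√442, and r² = 221.
Chord = 2√(r² − d²) = 2·√(221/2) = √442.

√442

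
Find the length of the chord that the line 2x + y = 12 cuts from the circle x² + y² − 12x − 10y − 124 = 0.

12√5

Substitute y = −2x + 12:
5x² − 40x − 100 = 0  ⟹  x² − 8x − 20 = 0
x = 10 or x = −2, giving (10, −8) and (−2, 16).
Chord length = distance between (10, −8) and (−2, 16) = √720 = 12√5.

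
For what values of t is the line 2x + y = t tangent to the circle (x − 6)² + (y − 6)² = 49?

Tangency holds when the distance from the centre (6, 6) to the line equals the radius 7:
|2·6 + 1·6 − t| / √5 = 7
|t − (18)| = 7√5.

t = 18 ± 7√5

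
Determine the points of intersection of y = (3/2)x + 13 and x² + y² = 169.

(−12, −5) and (0, 13)

Substitute y = (26 + 3x)/2:
13x² + 156x = 0  ⟹  x² + 12x = 0
x = 0 or x = −12, giving (0, 13) and (−12, −5).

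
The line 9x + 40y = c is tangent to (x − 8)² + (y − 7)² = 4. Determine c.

For a tangent, require d(centre, line) = r = 2.
|9·8 + 40·7 − c| / √1681 = 2
|c − (352)| = 2·41, so c = 434 or c = 270.

c = 270 or c = 434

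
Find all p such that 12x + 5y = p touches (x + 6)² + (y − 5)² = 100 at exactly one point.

Tangency holds when the distance from the centre (−6, 5) to the line equals the radius 10:
|12·(−6) + 5·5 − p| / √169 = 10
|p − (−47)| = 10·13, so p = 83 or p = −177.

p = −177 or p = 83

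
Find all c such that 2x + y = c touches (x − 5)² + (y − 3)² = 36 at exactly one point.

c = 13 ± 6√5

For a tangent, require d(centre, line) = r = 6.
|2·5 + 1·3 − c| / √5 = 6
|c − (13)| = 6√5.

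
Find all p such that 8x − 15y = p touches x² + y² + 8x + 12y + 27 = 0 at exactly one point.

p = −27 or p = 143

Tangency holds when the distance from the centre (−4, −6) to the line equals the radius 5:
|8·(−4) − 15·(−6) − p| / √289 = 5
|p − (58)| = 5·17, so p = 143 or p = −27.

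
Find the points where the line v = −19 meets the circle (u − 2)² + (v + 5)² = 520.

(−16, −19) and (20, −19)

Substitute v = −19:
u² − 4u − 320 = 0
u = 20 or u = −16, giving (20, −19) and (−16, −19).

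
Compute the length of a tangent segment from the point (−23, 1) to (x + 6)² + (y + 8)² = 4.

The centre is (−6, −8) and r = 2. The square of the distance from P to the centre is 289 + 81 = 370.
The tangent meets the radius at right angles, so tangent² = |PO|² − r² = 370 − 4 = 366.

√366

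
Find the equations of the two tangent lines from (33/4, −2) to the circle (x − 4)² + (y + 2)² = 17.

4x − y = 35 and 4x + y = 31

Write the tangent as mx − y + (−2 − m·(33/4)) = 0 and set its distance from the centre to √17:
[m·(−17/4) − (0)]² = 17(m² + 1)
m² − 16 = 0, so m = 4 or m = −4.
Through (33/4, −2) these give 4x − y = 35 and 4x + y = 31.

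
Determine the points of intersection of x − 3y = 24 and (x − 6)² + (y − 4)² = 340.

(−6, −10) and (24, 0)

From the line, y = (−24 + x)/3. Substituting:
10x² − 180x − 1440 = 0  ⟹  x² − 18x − 144 = 0
x = 24 or x = −6, giving (24, 0) and (−6, −10).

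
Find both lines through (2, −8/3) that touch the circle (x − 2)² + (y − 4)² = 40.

Write the tangent as mx − y + (−8/3 − m·(2)) = 0 and set its distance from the centre to 2√10:
(0m − (20/3))² = 40(m² + 1)
9m² − 1 = 0, so m = 1/3 or m = −1/3.
Through (2, −8/3) these give x − 3y = 10 and x + 3y = −6.

x − 3y = 10 and x + 3y = −6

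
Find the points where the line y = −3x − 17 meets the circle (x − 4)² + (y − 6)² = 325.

(−11, 16) and (−2, −11)

Substitute y = −3x − 17:
10x² + 130x + 220 = 0  ⟹  x² + 13x + 22 = 0
x = −2 or x = −11, giving (−2, −11) and (−11, 16).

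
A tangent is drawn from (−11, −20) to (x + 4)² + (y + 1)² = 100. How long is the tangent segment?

Centre (−4, −1), r² = 100. |PO|² = (−7)² + (−19)² = 410.
By the tangent–radius right angle, tangent length = √(|PO|² − r²) = √310.

√310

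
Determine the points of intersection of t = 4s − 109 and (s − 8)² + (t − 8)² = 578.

Substitute t = 4s − 109:
17s² − 952s + 13175 = 0  ⟹  s² − 56s + 775 = 0
s = 31 or s = 25, giving (31, 15) and (25, −9).

(25, −9) and (31, 15)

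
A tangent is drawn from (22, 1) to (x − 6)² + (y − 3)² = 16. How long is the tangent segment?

2√61

With centre O = (6, 3), |OP|² = 260 and r² = 16.
By the tangent–radius right angle, tangent length = √(|PO|² − r²) = √244 = 2√61.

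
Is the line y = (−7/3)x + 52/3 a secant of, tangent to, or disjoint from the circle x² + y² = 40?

disjoint

Centre (0, 0), r² = 40. Distance² from centre to line = (−52)²/58 = 1352/29.
Since d² > r², the line lies outside the circle.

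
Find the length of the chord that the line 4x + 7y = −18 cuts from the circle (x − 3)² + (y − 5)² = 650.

Express y = (−18 − 4x)/7 and substitute into the circle:
65x² + 130x − 28600 = 0  ⟹  x² + 2x − 440 = 0
x = 20 or x = −22, giving (20, −14) and (−22, 10).
|(20, −14) − (−22, 10)| = √((42)² + (−24)²) = 6√65.

6√65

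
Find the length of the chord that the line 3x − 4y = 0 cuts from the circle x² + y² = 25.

Centre (0, 0), r² = 25. Perpendicular distance d from centre to line = |0| / √25 = 0/√25.
Half the chord is √(r² − d²) = √(25), so the full chord is 10.

10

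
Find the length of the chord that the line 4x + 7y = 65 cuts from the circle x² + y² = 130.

The distance from (0, 0) to the line is 65/√65, and r² = 130.
Half the chord is √(r² − d²) = √(65), so the full chord is 2√65.

2√65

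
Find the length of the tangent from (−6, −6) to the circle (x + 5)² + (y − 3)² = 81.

1

Centre (−5, 3), r² = 81. |PO|² = (−1)² + (−9)² = 82.
Power of the point: PT² = |PO|² − r² = 1, so PT = 1.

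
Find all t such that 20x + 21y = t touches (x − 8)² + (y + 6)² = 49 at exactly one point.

The line touches the circle iff its distance from (8, −6) is 7:
|20·8 + 21·(−6) − t| / √841 = 7
|t − (34)| = 7·29, so t = 237 or t = −169.

t = −169 or t = 237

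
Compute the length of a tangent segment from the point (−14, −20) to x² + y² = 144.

2√113

The centre is (0, 0) and r = 12. The square of the distance from P to the centre is 196 + 400 = 596.
By the tangent–radius right angle, tangent length = √(|PO|² − r²) = √452 = 2√113.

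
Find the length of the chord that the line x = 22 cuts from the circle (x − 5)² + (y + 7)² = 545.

The line gives x = 22. Substituting into the circle:
y² + 14y − 207 = 0
y = 9 or y = −23, giving (22, 9) and (22, −23).
|(22, 9) − (22, −23)| = √((0)² + (32)²) = 32.

32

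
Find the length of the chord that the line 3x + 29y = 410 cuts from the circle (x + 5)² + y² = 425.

5√34

From the line, y = (410 − 3x)/29. Substituting:
850x² + 5950x − 168300 = 0  ⟹  x² + 7x − 198 = 0
x = 11 or x = −18, giving (11, 13) and (−18, 16).
Chord length = distance between (11, 13) and (−18, 16) = √850 = 5√34.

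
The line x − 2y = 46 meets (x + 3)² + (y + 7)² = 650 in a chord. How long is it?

Express y = (−46 + x)/2 and substitute into the circle:
5x² − 40x − 1540 = 0  ⟹  x² − 8x − 308 = 0
x = 22 or x = −14, giving (22, −12) and (−14, −30).
Chord length = distance between (22, −12) and (−14, −30) = √1620 = 18√5.

18√5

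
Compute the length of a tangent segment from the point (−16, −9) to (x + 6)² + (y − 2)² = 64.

Centre (−6, 2), r² = 64. |PO|² = (−10)² + (−11)² = 221.
By the tangent–radius right angle, tangent length = √(|PO|² − r²) = √157.

√157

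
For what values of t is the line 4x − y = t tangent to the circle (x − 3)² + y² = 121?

Tangency holds when the distance from the centre (3, 0) to the line equals the radius 11:
|4·3 − 1·0 − t| / √17 = 11
|t − (12)| = 11√17.

t = 12 ± 11√17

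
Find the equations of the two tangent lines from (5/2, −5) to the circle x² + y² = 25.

y = −5 and 4x − 3y = 25

Write the tangent as mx − y + (−5 − m·(5/2)) = 0 and set its distance from the centre to 5:
(−5/2m − (5))² = 25(m² + 1)
3m² − 4m = 0, so m = 0 or m = 4/3.
Through (5/2, −5) these give y = −5 and 4x − 3y = 25.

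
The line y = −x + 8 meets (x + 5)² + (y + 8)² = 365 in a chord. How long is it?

17√2

Substitute y = −x + 8:
2x² − 22x − 84 = 0  ⟹  x² − 11x − 42 = 0
x = 14 or x = −3, giving (14, −6) and (−3, 11).
|(14, −6) − (−3, 11)| = √((17)² + (−17)²) = 17√2.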